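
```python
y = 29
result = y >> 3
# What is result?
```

Trace:
`y = 29` → y = 29
`result = y >> 3` → result = 3
So result = 3

Answer: 3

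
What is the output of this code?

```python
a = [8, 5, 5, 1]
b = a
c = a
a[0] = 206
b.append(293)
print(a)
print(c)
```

Key concept: multiple aliases.
Step by step:
`a = [8, 5, 5, 1]` → a = [8, 5, 5, 1]
`b = a` → b = [8, 5, 5, 1] (same object as a)
`c = a` → c = [8, 5, 5, 1] (same object as a, b)
`a[0] = 206` → a = [206, 5, 5, 1] (same object as b, c); b = [206, 5, 5, 1] (same object as a, c); c = [206, 5, 5, 1] (same object as a, b)
`b.append(293)` → a = [206, 5, 5, 1, 293] (same object as b, c); b = [206, 5, 5, 1, 293] (same object as a, c); c = [206, 5, 5, 1, 293] (same object as a, b)
`print(a)` → prints [206, 5, 5, 1, 293]
`print(c)` → prints [206, 5, 5, 1, 293]

Answer:
[206, 5, 5, 1, 293]
[206, 5, 5, 1, 293]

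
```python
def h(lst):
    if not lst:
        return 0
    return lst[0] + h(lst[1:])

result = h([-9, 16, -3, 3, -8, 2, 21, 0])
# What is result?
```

(-9) + 16 + (-3) + 3 + (-8) + 2 + 21 + 0 + 0 = 22

Answer: 22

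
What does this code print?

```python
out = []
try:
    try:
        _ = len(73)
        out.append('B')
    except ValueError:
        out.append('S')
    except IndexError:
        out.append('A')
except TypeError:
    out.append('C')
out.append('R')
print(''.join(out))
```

Execution trace: 'C' (outer except TypeError) → 'R' (after the try/except). Output: CR

Answer: CR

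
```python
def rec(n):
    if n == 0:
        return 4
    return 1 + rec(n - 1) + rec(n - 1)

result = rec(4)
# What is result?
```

rec(n) = 1 + 2·rec(n-1), rec(0)=4. Closed form: (4+1)·2^4 - 1 = 79.

Answer: 79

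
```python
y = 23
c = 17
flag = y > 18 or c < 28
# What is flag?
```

Trace:
`y = 23` → y = 23
`c = 17` → c = 17
`flag = y > 18 or c < 28` → flag = True
So flag = True

Answer: True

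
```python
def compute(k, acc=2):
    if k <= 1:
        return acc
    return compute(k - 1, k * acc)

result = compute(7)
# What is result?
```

Accumulator trace (n, acc): (7, 2) -> (6, 14) -> (5, 84) -> (4, 420) -> (3, 1680) -> (2, 5040) -> (1, 10080) -> return 10080

Answer: 10080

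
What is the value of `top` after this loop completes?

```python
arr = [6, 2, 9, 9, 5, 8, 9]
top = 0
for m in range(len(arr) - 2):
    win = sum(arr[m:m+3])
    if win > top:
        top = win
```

Max sum of 3-element window in [6, 2, 9, 9, 5, 8, 9]
`top` takes the values: 0 → 17 → 20 → 23

Answer: 23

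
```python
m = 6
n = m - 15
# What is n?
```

Trace:
`m = 6` → m = 6
`n = m - 15` → n = -9
So n = -9

Answer: -9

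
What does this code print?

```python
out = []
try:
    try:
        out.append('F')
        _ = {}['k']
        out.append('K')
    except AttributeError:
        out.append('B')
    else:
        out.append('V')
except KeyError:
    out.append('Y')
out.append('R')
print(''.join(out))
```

Execution trace: 'F' (try body) → 'Y' (outer except KeyError) → 'R' (after the try/except). Output: FYR

Answer: FYR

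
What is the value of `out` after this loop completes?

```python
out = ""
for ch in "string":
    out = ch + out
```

Reverse 'string'
`out` takes the values: "" → "s" → "ts" → "rts" → "irts" → "nirts" → "gnirts"

Answer: "gnirts"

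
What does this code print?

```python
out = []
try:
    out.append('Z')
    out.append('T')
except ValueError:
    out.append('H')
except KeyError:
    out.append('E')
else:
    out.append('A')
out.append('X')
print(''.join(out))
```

Execution trace: 'Z' (try body) → 'T' (try body, no exception) → 'A' (else) → 'X' (after the try/except). Output: ZTAX

Answer: ZTAX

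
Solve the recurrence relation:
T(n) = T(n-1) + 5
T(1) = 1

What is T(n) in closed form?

Unrolling: T(n) = T(1) + 5·(n-1) = 1 + 5(n-1) = 5n - 4.

Answer: T(n) = 5n - 4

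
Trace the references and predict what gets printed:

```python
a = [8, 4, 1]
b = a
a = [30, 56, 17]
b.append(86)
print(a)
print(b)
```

Key concept: rebinding vs mutation: a is rebound to a new list, b still points at the original.
Step by step:
`a = [8, 4, 1]` → a = [8, 4, 1]
`b = a` → b = [8, 4, 1] (same object as a)
`a = [30, 56, 17]` → a = [30, 56, 17]
`b.append(86)` → b = [8, 4, 1, 86]
`print(a)` → prints [30, 56, 17]
`print(b)` → prints [8, 4, 1, 86]

Answer:
[30, 56, 17]
[8, 4, 1, 86]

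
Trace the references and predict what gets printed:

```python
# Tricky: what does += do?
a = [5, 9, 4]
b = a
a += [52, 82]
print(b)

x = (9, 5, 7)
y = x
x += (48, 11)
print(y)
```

Key concept: += behavior differs for mutable vs immutable.
Step by step:
`a = [5, 9, 4]` → a = [5, 9, 4]
`b = a` → b = [5, 9, 4] (same object as a)
`a += [52, 82]` → a = [5, 9, 4, 52, 82] (same object as b); b = [5, 9, 4, 52, 82] (same object as a)
`print(b)` → prints [5, 9, 4, 52, 82]
`x = (9, 5, 7)` → x = (9, 5, 7)
`y = x` → y = (9, 5, 7)
`x += (48, 11)` → x = (9, 5, 7, 48, 11)
`print(y)` → prints (9, 5, 7)

Answer:
[5, 9, 4, 52, 82]
(9, 5, 7)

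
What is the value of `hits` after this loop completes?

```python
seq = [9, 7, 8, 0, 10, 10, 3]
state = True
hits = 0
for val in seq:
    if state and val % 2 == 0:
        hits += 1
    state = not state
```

Count even values at even positions
`hits` takes the values: 0 → 1 → 2

Answer: 2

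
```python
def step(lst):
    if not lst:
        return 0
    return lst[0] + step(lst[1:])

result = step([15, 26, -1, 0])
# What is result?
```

15 + 26 + (-1) + 0 + 0 = 40

Answer: 40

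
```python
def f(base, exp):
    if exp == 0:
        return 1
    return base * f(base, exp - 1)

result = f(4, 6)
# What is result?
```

f(4, 6) = 4 * 4 * 4 * 4 * 4 * 4 = 4096

Answer: 4096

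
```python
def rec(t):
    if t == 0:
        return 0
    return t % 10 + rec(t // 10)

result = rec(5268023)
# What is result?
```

Sum of digits of 5268023: 3 + 2 + 0 + 8 + 6 + 2 + 5 = 26

Answer: 26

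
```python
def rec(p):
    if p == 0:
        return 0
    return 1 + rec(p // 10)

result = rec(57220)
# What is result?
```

Count of digits of 57220: 5

Answer: 5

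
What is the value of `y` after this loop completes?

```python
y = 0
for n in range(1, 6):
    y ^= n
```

XOR of 1 to 5
`y` takes the values: 0 → 1 → 3 → 0 → 4 → 1

Answer: 1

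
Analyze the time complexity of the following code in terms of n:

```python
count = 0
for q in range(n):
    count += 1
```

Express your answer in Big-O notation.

Each loop level contributes: n. Multiplying the contributions gives O(n).

Answer: O(n)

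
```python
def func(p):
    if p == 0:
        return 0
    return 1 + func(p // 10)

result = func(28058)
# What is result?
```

Count of digits of 28058: 5

Answer: 5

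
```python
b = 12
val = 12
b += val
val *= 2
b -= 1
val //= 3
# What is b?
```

Trace:
`b = 12` → b = 12
`val = 12` → val = 12
`b += val` → b = 24
`val *= 2` → val = 24
`b -= 1` → b = 23
`val //= 3` → val = 8
So b = 23

Answer: 23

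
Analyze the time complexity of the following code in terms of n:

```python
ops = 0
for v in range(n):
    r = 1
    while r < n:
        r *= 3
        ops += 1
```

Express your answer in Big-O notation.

Each loop level contributes: n × log n. Multiplying the contributions gives O(n log n).

Answer: O(n log n)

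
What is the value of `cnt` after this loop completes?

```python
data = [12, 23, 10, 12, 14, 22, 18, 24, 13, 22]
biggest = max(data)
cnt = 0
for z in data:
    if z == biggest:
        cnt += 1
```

Count of max value 24 in [12, 23, 10, 12, 14, 22, 18, 24, 13, 22]
`cnt` takes the values: 0 → 1

Answer: 1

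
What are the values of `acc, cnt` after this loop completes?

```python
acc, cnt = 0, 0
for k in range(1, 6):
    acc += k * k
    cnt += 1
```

Sum of squares and count
`acc, cnt` takes the values: (0, 0) → (1, 0) → (1, 1) → (5, 1) → (5, 2) → (14, 2) → (14, 3) → (30, 3) → (30, 4) → (55, 4) → (55, 5)

Answer: 55, 5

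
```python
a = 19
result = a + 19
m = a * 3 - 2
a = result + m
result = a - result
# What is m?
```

Trace:
`a = 19` → a = 19
`result = a + 19` → result = 38
`m = a * 3 - 2` → m = 55
`a = result + m` → a = 93
`result = a - result` → result = 55
So m = 55

Answer: 55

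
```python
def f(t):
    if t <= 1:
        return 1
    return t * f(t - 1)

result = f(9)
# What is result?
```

f(9) = 9 * 8 * 7 * 6 * 5 * 4 * 3 * 2 * 1 = 362880

Answer: 362880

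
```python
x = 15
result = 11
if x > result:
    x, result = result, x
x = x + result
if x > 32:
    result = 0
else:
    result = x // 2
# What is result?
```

Trace:
`x = 15` → x = 15
`result = 11` → result = 11
`if x > result: ...` → x > result is True → x = 11; result = 15
`x = x + result` → x = 26
`if x > 32: ...` → x > 32 is False, take else branch → result = 13
So result = 13

Answer: 13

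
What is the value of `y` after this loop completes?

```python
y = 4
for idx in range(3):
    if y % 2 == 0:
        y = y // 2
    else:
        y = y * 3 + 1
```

Collatz-style transformation from 4
`y` takes the values: 4 → 2 → 1 → 4

Answer: 4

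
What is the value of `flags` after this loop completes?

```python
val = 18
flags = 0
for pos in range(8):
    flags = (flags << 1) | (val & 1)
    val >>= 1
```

Reverse lowest 8 bits of 18
`flags` takes the values: 0 → 1 → 2 → 4 → 9 → 18 → 36 → 72

Answer: 72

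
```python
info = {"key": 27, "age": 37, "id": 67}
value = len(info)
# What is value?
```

Trace:
`info = {"key": 27, "age": 37, "id": 67}` → info = {'key': 27, 'age': 37, 'id': 67}
`value = len(info)` → value = 3
So value = 3

Answer: 3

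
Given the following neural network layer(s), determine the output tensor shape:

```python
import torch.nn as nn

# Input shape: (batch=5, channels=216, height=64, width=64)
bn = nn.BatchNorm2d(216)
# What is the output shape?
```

Input: (5, 216, 64, 64) -> Output: (5, 216, 64, 64)

Answer: (5, 216, 64, 64)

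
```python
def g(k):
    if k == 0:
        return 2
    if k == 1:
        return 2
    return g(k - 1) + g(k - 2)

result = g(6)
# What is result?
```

Build up from base cases: g(0)=2, g(1)=2, g(2)=4, g(3)=6, g(4)=10, g(5)=16, g(6)=26

Answer: 26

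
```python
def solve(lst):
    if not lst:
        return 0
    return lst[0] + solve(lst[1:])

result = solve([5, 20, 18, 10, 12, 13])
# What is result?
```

5 + 20 + 18 + 10 + 12 + 13 + 0 = 78

Answer: 78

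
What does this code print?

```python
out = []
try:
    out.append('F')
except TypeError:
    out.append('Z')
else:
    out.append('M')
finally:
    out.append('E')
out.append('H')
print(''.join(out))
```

Execution trace: 'F' (try body, no exception) → 'M' (else) → 'E' (finally) → 'H' (after the try/except). Output: FMEH

Answer: FMEH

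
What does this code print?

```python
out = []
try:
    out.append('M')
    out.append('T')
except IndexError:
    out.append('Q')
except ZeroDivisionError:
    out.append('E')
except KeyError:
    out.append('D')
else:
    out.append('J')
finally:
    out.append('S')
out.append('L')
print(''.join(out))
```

Execution trace: 'M' (try body) → 'T' (try body, no exception) → 'J' (else) → 'S' (finally) → 'L' (after the try/except). Output: MTJSL

Answer: MTJSL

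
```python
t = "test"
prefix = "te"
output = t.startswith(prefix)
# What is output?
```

Trace:
`t = "test"` → t = 'test'
`prefix = "te"` → prefix = 'te'
`output = t.startswith(prefix)` → output = True
So output = True

Answer: True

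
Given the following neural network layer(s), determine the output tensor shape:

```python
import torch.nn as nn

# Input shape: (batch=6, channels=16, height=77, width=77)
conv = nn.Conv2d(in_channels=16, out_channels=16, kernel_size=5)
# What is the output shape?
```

Input: (6, 16, 77, 77) -> Output: (6, 16, 73, 73)

Answer: (6, 16, 73, 73)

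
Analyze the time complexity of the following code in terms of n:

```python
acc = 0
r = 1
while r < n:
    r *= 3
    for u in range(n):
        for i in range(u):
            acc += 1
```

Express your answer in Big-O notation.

Each loop level contributes: log n × n × n. Multiplying the contributions gives O(n^2 log n).

Answer: O(n^2 log n)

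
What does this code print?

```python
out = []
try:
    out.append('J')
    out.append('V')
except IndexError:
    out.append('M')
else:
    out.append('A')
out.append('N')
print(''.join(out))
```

Execution trace: 'J' (try body) → 'V' (try body, no exception) → 'A' (else) → 'N' (after the try/except). Output: JVAN

Answer: JVAN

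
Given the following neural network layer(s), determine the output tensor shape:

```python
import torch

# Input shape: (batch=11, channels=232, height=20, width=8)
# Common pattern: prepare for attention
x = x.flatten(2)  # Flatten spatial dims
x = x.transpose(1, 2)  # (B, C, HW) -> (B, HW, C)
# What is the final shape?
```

Input: (11, 232, 20, 8) -> after flatten(2): (11, 232, 160) -> Output: (11, 160, 232)

Answer: (11, 160, 232)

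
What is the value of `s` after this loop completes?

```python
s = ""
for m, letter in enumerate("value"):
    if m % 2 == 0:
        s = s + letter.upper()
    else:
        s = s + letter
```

Uppercase even positions in 'value'
`s` takes the values: "" → "V" → "Va" → "VaL" → "VaLu" → "VaLuE"

Answer: "VaLuE"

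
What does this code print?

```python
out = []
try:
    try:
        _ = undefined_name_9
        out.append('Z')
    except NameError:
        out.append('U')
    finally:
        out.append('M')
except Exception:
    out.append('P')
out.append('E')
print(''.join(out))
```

Execution trace: 'U' (inner except NameError) → 'M' (inner finally) → 'E' (after the try/except). Output: UME

Answer: UME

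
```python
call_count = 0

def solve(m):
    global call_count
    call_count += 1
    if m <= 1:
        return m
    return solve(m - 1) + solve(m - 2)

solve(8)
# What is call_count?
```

Calls(m) = 1 + Calls(m-1) + Calls(m-2); Calls(0)=Calls(1)=1. For m=8 this gives 67.

Answer: 67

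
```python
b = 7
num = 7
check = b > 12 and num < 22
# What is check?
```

Trace:
`b = 7` → b = 7
`num = 7` → num = 7
`check = b > 12 and num < 22` → check = False
So check = False

Answer: False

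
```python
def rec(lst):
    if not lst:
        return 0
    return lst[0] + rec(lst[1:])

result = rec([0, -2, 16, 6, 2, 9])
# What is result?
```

0 + (-2) + 16 + 6 + 2 + 9 + 0 = 31

Answer: 31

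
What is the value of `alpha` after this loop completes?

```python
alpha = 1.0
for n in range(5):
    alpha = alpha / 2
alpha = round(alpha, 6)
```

Halving LR 5 times: 1 / 2^5
`alpha` takes the values: 1.0 → 0.5 → 0.25 → 0.125 → 0.0625 → 0.03125

Answer: 0.03125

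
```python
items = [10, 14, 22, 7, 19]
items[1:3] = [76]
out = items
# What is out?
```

Trace:
`items = [10, 14, 22, 7, 19]` → items = [10, 14, 22, 7, 19]
`items[1:3] = [76]` → items = [10, 76, 7, 19]
`out = items` → out = [10, 76, 7, 19]
So out = [10, 76, 7, 19]

Answer: [10, 76, 7, 19]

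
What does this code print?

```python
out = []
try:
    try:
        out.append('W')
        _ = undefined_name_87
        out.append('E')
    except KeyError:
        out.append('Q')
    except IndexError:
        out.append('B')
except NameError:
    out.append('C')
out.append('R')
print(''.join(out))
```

Execution trace: 'W' (try body) → 'C' (outer except NameError) → 'R' (after the try/except). Output: WCR

Answer: WCR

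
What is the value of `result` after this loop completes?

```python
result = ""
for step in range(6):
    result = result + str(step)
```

Concatenate digits 0 to 5
`result` takes the values: "" → "0" → "01" → "012" → "0123" → "01234" → "012345"

Answer: "012345"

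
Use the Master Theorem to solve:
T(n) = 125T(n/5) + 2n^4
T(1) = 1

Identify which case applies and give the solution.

a=125, b=5, f(n)=2n^4. log_5(125) = 3. Since c=4 > 3 and the regularity condition holds (125(n/5)^4 = (125/5^4)n^4 with 125/5^4 < 1), Case 3 applies: T(n) = Θ(f(n)) = O(n^4).

Answer: O(n^4) - Case 3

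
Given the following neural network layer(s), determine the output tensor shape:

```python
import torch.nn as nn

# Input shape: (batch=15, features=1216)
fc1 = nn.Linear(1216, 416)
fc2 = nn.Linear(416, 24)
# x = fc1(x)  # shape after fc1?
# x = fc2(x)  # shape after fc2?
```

Input: (15, 1216) -> after fc1: (15, 416) -> Output: (15, 24)

Answer: (15, 24)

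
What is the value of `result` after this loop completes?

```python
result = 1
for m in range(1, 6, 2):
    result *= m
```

Product of 1, 3, 5, ... up to 5
`result` takes the values: 1 → 3 → 15

Answer: 15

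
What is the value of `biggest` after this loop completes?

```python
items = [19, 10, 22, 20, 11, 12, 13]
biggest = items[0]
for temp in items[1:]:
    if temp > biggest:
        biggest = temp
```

Maximum of [19, 10, 22, 20, 11, 12, 13]
`biggest` takes the values: 19 → 22

Answer: 22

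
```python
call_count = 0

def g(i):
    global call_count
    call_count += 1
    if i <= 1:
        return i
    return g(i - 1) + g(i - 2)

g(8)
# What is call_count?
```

Calls(i) = 1 + Calls(i-1) + Calls(i-2); Calls(0)=Calls(1)=1. For i=8 this gives 67.

Answer: 67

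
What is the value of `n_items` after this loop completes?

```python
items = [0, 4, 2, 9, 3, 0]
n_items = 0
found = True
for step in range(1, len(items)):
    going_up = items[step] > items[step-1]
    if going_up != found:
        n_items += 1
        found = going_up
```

Count direction changes in [0, 4, 2, 9, 3, 0]
`n_items` takes the values: 0 → 1 → 2 → 3

Answer: 3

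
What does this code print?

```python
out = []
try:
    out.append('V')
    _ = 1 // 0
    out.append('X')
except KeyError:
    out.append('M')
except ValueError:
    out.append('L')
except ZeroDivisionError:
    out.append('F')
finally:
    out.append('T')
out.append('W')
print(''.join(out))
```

Execution trace: 'V' (try body) → 'F' (except ZeroDivisionError) → 'T' (finally) → 'W' (after the try/except). Output: VFTW

Answer: VFTW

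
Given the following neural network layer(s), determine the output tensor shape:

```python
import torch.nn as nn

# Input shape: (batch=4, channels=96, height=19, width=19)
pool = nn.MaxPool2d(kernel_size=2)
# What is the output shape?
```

Input: (4, 96, 19, 19) -> Output: (4, 96, 9, 9)

Answer: (4, 96, 9, 9)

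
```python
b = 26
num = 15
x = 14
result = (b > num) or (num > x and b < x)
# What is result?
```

Trace:
`b = 26` → b = 26
`num = 15` → num = 15
`x = 14` → x = 14
`result = (b > num) or (num > x and b < x)` → result = True
So result = True

Answer: True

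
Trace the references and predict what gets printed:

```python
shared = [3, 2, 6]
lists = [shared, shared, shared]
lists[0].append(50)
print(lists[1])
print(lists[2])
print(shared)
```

Key concept: list of same reference.
Step by step:
`shared = [3, 2, 6]` → shared = [3, 2, 6]
`lists = [shared, shared, shared]` → lists = [[3, 2, 6], [3, 2, 6], [3, 2, 6]]
`lists[0].append(50)` → shared = [3, 2, 6, 50]; lists = [[3, 2, 6, 50], [3, 2, 6, 50], [3, 2, 6, 50]]
`print(lists[1])` → prints [3, 2, 6, 50]
`print(lists[2])` → prints [3, 2, 6, 50]
`print(shared)` → prints [3, 2, 6, 50]

Answer:
[3, 2, 6, 50]
[3, 2, 6, 50]
[3, 2, 6, 50]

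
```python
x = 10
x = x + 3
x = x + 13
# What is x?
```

Trace:
`x = 10` → x = 10
`x = x + 3` → x = 13
`x = x + 13` → x = 26
So x = 26

Answer: 26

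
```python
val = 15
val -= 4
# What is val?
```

Trace:
`val = 15` → val = 15
`val -= 4` → val = 11
So val = 11

Answer: 11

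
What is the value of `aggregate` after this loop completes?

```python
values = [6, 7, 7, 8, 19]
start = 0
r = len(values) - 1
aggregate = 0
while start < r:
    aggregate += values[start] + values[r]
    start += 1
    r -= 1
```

Sum of pairs from ends
`aggregate` takes the values: 0 → 25 → 40

Answer: 40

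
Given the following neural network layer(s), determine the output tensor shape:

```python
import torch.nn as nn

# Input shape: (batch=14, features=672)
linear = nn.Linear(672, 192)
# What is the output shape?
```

Input: (14, 672) -> Output: (14, 192)

Answer: (14, 192)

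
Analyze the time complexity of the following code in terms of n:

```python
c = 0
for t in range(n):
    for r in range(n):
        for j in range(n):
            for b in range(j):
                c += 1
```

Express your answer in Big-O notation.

Each loop level contributes: n × n × n × n. Multiplying the contributions gives O(n^4).

Answer: O(n^4)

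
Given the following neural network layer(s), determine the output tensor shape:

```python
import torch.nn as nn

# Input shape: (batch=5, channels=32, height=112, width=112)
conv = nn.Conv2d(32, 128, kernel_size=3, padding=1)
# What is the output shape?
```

Input: (5, 32, 112, 112) -> Output: (5, 128, 112, 112)

Answer: (5, 128, 112, 112)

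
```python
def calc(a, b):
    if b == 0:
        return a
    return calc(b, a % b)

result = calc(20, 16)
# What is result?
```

calc(20, 16) -> calc(16, 4) -> calc(4, 0) -> 4

Answer: 4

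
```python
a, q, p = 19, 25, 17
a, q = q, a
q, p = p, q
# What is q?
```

Trace:
`a, q, p = 19, 25, 17` → a = 19; q = 25; p = 17
`a, q = q, a` → a = 25; q = 19
`q, p = p, q` → q = 17; p = 19
So q = 17

Answer: 17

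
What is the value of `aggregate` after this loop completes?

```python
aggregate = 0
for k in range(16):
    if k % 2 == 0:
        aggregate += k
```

Sum of even numbers 0 to 15
`aggregate` takes the values: 0 → 2 → 6 → 12 → 20 → 30 → 42 → 56

Answer: 56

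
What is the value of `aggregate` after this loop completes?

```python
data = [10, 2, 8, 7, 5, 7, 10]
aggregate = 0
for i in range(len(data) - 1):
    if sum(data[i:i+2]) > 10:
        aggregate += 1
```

Count windows with sum > 10
`aggregate` takes the values: 0 → 1 → 2 → 3 → 4 → 5

Answer: 5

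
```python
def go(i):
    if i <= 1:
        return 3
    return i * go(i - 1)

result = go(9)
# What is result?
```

go(9) = 9 * 8 * 7 * 6 * 5 * 4 * 3 * 2 * 3 = 1088640

Answer: 1088640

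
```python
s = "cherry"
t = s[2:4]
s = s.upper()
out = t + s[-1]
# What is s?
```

Trace:
`s = "cherry"` → s = 'cherry'
`t = s[2:4]` → t = 'er'
`s = s.upper()` → s = 'CHERRY'
`out = t + s[-1]` → out = 'erY'
So s = 'CHERRY'

Answer: 'CHERRY'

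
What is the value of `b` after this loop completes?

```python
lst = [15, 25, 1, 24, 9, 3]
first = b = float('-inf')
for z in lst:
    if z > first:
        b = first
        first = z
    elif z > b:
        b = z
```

Second largest (with repeats) in [15, 25, 1, 24, 9, 3]
`b` takes the values: -inf → 15 → 24

Answer: 24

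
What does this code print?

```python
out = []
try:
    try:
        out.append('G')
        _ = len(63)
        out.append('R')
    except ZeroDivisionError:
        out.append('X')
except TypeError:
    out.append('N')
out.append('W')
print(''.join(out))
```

Execution trace: 'G' (try body) → 'N' (outer except TypeError) → 'W' (after the try/except). Output: GNW

Answer: GNW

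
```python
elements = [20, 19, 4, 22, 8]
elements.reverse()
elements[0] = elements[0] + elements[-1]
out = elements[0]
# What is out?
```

Trace:
`elements = [20, 19, 4, 22, 8]` → elements = [20, 19, 4, 22, 8]
`elements.reverse()` → elements = [8, 22, 4, 19, 20]
`elements[0] = elements[0] + elements[-1]` → elements = [28, 22, 4, 19, 20]
`out = elements[0]` → out = 28
So out = 28

Answer: 28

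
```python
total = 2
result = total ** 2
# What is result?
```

Trace:
`total = 2` → total = 2
`result = total ** 2` → result = 4
So result = 4

Answer: 4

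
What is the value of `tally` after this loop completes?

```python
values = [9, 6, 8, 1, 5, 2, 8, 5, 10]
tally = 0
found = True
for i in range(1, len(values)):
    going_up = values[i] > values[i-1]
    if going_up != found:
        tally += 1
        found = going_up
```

Count direction changes in [9, 6, 8, 1, 5, 2, 8, 5, 10]
`tally` takes the values: 0 → 1 → 2 → 3 → 4 → 5 → 6 → 7 → 8

Answer: 8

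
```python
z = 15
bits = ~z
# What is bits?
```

Trace:
`z = 15` → z = 15
`bits = ~z` → bits = -16
So bits = -16

Answer: -16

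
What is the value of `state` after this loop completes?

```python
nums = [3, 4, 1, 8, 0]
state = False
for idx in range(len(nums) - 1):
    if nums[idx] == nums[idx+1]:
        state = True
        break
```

Check consecutive duplicates in [3, 4, 1, 8, 0]
`state` takes the values: False

Answer: False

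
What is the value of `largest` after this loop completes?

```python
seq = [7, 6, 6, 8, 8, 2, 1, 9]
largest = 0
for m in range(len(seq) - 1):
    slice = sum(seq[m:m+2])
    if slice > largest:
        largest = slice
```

Max sum of 2-element window in [7, 6, 6, 8, 8, 2, 1, 9]
`largest` takes the values: 0 → 13 → 14 → 16

Answer: 16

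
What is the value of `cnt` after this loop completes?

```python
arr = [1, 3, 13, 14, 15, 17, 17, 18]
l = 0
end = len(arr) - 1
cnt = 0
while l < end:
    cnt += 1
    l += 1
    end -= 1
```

Iterations until pointers meet (list length 8)
`cnt` takes the values: 0 → 1 → 2 → 3 → 4

Answer: 4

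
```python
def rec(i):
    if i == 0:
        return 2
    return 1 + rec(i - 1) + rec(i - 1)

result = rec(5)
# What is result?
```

rec(i) = 1 + 2·rec(i-1), rec(0)=2. Closed form: (2+1)·2^5 - 1 = 95.

Answer: 95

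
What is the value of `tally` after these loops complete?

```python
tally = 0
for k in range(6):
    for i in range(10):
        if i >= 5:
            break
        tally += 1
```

Inner breaks at 5, outer runs 6 times
`tally` takes the values: 0 → 1 → 2 → 3 → 4 → 5 → 6 → 7 → 8 → 9 → 10 → 11 → 12 → 13 → 14 → 15 → 16 → 17 → 18 → 19 → 20 → 21 → 22 → 23 → 24 → 25 → 26 → 27 → 28 → 29 → 30

Answer: 30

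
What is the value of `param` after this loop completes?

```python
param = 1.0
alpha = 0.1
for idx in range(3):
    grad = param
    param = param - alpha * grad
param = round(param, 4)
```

Gradient descent: w = 1.0 * (1 - 0.1)^3
`param` takes the values: 1.0 → 0.9 → 0.81 → 0.729

Answer: 0.729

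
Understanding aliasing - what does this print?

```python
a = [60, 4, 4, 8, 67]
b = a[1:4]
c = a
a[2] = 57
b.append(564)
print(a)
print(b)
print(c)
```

Key concept: slice vs alias.
Step by step:
`a = [60, 4, 4, 8, 67]` → a = [60, 4, 4, 8, 67]
`b = a[1:4]` → b = [4, 4, 8]
`c = a` → c = [60, 4, 4, 8, 67] (same object as a)
`a[2] = 57` → a = [60, 4, 57, 8, 67] (same object as c); c = [60, 4, 57, 8, 67] (same object as a)
`b.append(564)` → b = [4, 4, 8, 564]
`print(a)` → prints [60, 4, 57, 8, 67]
`print(b)` → prints [4, 4, 8, 564]
`print(c)` → prints [60, 4, 57, 8, 67]

Answer:
[60, 4, 57, 8, 67]
[4, 4, 8, 564]
[60, 4, 57, 8, 67]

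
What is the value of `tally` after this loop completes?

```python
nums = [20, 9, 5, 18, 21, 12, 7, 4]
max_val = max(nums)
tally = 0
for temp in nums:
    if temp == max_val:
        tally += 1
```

Count of max value 21 in [20, 9, 5, 18, 21, 12, 7, 4]
`tally` takes the values: 0 → 1

Answer: 1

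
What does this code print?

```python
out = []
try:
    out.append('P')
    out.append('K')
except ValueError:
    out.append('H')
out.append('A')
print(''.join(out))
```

Execution trace: 'P' (try body) → 'K' (try body, no exception) → 'A' (after the try/except). Output: PKA

Answer: PKA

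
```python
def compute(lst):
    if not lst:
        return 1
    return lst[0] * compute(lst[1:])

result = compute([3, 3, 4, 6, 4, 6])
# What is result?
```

Product over [3, 3, 4, 6, 4, 6] = 3 * 3 * 4 * 6 * 4 * 6 = 5184

Answer: 5184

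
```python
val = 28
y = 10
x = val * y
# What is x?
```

Trace:
`val = 28` → val = 28
`y = 10` → y = 10
`x = val * y` → x = 280
So x = 280

Answer: 280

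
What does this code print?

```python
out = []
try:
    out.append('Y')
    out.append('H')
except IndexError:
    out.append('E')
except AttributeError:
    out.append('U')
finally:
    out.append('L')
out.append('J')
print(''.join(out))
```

Execution trace: 'Y' (try body) → 'H' (try body, no exception) → 'L' (finally) → 'J' (after the try/except). Output: YHLJ

Answer: YHLJ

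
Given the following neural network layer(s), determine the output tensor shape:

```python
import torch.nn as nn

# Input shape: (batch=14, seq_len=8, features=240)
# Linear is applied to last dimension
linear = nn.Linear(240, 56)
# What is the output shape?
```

Input: (14, 8, 240) -> Output: (14, 8, 56)

Answer: (14, 8, 56)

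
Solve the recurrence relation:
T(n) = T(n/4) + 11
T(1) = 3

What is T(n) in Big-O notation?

Each step divides n by 4 and adds 11. After log_4(n) steps we reach T(1)=3. So T(n) = 11·log_4(n) + 3 = O(log n).

Answer: O(log n)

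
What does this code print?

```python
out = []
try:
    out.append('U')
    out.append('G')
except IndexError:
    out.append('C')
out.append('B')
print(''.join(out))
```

Execution trace: 'U' (try body) → 'G' (try body, no exception) → 'B' (after the try/except). Output: UGB

Answer: UGB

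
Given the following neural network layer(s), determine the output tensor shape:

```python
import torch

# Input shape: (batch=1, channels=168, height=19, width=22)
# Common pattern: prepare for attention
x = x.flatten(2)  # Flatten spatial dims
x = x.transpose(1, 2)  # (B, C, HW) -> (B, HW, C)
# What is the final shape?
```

Input: (1, 168, 19, 22) -> after flatten(2): (1, 168, 418) -> Output: (1, 418, 168)

Answer: (1, 418, 168)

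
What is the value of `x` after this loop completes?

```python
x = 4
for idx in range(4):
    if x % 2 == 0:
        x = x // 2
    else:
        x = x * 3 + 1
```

Collatz-style transformation from 4
`x` takes the values: 4 → 2 → 1 → 4 → 2

Answer: 2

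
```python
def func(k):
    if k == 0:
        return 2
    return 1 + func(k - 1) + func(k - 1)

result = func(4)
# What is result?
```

func(k) = 1 + 2·func(k-1), func(0)=2. Closed form: (2+1)·2^4 - 1 = 47.

Answer: 47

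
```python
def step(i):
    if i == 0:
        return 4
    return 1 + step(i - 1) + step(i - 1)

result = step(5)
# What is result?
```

step(i) = 1 + 2·step(i-1), step(0)=4. Closed form: (4+1)·2^5 - 1 = 159.

Answer: 159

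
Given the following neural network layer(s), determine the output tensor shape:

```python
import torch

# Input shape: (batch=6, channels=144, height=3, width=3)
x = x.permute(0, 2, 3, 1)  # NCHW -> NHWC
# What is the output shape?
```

Input: (6, 144, 3, 3) -> Output: (6, 3, 3, 144)

Answer: (6, 3, 3, 144)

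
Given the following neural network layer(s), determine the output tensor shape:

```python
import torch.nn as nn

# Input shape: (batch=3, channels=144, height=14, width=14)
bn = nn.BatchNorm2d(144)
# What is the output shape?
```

Input: (3, 144, 14, 14) -> Output: (3, 144, 14, 14)

Answer: (3, 144, 14, 14)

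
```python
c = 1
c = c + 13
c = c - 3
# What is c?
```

Trace:
`c = 1` → c = 1
`c = c + 13` → c = 14
`c = c - 3` → c = 11
So c = 11

Answer: 11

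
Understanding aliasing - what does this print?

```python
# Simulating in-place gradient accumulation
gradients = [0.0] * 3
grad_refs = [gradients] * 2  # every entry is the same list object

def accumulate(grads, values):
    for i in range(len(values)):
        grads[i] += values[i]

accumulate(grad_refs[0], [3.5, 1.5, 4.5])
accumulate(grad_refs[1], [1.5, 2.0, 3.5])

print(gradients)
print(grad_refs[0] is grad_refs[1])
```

Key concept: gradient accumulation aliasing.
Step by step:
`gradients = [0.0] * 3` → gradients = [0.0, 0.0, 0.0]
`grad_refs = [gradients] * 2` → grad_refs = [[0.0, 0.0, 0.0], [0.0, 0.0, 0.0]]
`accumulate(grad_refs[0], [3.5, 1.5, 4.5])` → gradients = [3.5, 1.5, 4.5]; grad_refs = [[3.5, 1.5, 4.5], [3.5, 1.5, 4.5]]
`accumulate(grad_refs[1], [1.5, 2.0, 3.5])` → gradients = [5.0, 3.5, 8.0]; grad_refs = [[5.0, 3.5, 8.0], [5.0, 3.5, 8.0]]
`print(gradients)` → prints [5.0, 3.5, 8.0]
`print(grad_refs[0] is grad_refs[1])` → prints True

Answer:
[5.0, 3.5, 8.0]
True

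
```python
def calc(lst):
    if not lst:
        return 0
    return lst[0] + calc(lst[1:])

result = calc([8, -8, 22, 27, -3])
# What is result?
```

8 + (-8) + 22 + 27 + (-3) + 0 = 46

Answer: 46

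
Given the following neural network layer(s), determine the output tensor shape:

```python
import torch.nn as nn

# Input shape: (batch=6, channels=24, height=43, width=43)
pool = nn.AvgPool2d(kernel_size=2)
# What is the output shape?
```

Input: (6, 24, 43, 43) -> Output: (6, 24, 21, 21)

Answer: (6, 24, 21, 21)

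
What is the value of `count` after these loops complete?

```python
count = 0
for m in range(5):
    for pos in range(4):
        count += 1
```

5 * 4 = 20
`count` takes the values: 0 → 1 → 2 → 3 → 4 → 5 → 6 → 7 → 8 → 9 → 10 → 11 → 12 → 13 → 14 → 15 → 16 → 17 → 18 → 19 → 20

Answer: 20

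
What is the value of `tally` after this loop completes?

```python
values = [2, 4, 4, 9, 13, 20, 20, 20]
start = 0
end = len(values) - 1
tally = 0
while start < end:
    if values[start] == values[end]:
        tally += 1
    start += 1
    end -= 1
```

Count matching pairs from ends
`tally` takes the values: 0

Answer: 0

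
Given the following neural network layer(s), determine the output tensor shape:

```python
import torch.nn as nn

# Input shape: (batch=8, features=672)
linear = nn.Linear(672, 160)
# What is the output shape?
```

Input: (8, 672) -> Output: (8, 160)

Answer: (8, 160)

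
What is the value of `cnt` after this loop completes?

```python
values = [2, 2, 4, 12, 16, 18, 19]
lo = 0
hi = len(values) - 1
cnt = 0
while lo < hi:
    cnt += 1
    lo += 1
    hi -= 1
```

Iterations until pointers meet (list length 7)
`cnt` takes the values: 0 → 1 → 2 → 3

Answer: 3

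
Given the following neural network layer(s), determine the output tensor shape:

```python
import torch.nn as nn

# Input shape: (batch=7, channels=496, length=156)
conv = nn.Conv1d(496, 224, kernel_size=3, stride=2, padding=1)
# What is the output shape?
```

Input: (7, 496, 156) -> Output: (7, 224, 78)

Answer: (7, 224, 78)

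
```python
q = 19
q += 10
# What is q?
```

Trace:
`q = 19` → q = 19
`q += 10` → q = 29
So q = 29

Answer: 29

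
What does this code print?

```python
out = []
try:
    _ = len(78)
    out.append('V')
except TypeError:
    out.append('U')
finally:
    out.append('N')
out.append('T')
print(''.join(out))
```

Execution trace: 'U' (except TypeError) → 'N' (finally) → 'T' (after the try/except). Output: UNT

Answer: UNT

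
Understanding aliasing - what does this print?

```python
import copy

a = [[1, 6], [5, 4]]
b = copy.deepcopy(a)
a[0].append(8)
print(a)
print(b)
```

Key concept: deep copy is fully independent.
Step by step:
`a = [[1, 6], [5, 4]]` → a = [[1, 6], [5, 4]]
`b = copy.deepcopy(a)` → b = [[1, 6], [5, 4]]
`a[0].append(8)` → a = [[1, 6, 8], [5, 4]]
`print(a)` → prints [[1, 6, 8], [5, 4]]
`print(b)` → prints [[1, 6], [5, 4]]

Answer:
[[1, 6, 8], [5, 4]]
[[1, 6], [5, 4]]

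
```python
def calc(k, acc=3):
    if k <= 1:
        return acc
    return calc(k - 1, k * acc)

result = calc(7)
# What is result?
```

Accumulator trace (n, acc): (7, 3) -> (6, 21) -> (5, 126) -> (4, 630) -> (3, 2520) -> (2, 7560) -> (1, 15120) -> return 15120

Answer: 15120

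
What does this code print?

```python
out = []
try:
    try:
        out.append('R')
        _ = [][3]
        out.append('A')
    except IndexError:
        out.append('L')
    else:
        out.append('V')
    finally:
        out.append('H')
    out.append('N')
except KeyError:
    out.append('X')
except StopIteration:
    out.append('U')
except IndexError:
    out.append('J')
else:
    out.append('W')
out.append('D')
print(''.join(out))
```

Execution trace: 'R' (inner try body) → 'L' (inner except IndexError) → 'H' (inner finally) → 'N' (try body, no exception) → 'W' (else) → 'D' (after the try/except). Output: RLHNWD

Answer: RLHNWD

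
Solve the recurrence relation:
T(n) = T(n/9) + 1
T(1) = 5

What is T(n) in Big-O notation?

Each step divides n by 9 and adds 1. After log_9(n) steps we reach T(1)=5. So T(n) = 1·log_9(n) + 5 = O(log n).

Answer: O(log n)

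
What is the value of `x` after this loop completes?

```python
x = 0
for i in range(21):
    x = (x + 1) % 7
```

Increment mod 7, 21 times = 0
`x` takes the values: 0 → 1 → 2 → 3 → 4 → 5 → 6 → 0 → 1 → 2 → 3 → 4 → 5 → 6 → 0 → 1 → 2 → 3 → 4 → 5 → 6 → 0

Answer: 0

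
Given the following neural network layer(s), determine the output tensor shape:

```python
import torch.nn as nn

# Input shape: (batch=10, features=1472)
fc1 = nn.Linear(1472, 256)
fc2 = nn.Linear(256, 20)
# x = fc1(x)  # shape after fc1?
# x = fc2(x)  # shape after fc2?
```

Input: (10, 1472) -> after fc1: (10, 256) -> Output: (10, 20)

Answer: (10, 20)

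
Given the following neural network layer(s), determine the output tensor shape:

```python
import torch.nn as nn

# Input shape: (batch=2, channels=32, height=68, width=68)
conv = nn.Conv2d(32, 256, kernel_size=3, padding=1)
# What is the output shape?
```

Input: (2, 32, 68, 68) -> Output: (2, 256, 68, 68)

Answer: (2, 256, 68, 68)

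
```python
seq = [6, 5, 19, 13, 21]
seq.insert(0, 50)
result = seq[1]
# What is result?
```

Trace:
`seq = [6, 5, 19, 13, 21]` → seq = [6, 5, 19, 13, 21]
`seq.insert(0, 50)` → seq = [50, 6, 5, 19, 13, 21]
`result = seq[1]` → result = 6
So result = 6

Answer: 6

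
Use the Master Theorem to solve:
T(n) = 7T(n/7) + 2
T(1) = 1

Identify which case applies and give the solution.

a=7, b=7, f(n)=2. log_7(7) = 1. Since c=0 < 1, Case 1 applies: T(n) = Θ(n^log_b(a)) = O(n).

Answer: O(n) - Case 1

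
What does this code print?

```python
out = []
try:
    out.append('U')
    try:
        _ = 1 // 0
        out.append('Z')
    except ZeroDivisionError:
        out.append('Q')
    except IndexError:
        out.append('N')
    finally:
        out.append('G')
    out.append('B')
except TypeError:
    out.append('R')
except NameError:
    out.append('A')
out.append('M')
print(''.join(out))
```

Execution trace: 'U' (try body) → 'Q' (inner except ZeroDivisionError) → 'G' (inner finally) → 'B' (try body, no exception) → 'M' (after the try/except). Output: UQGBM

Answer: UQGBM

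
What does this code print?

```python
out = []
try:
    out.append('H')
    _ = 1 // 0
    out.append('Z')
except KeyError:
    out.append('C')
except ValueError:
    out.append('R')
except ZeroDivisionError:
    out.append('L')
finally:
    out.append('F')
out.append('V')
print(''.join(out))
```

Execution trace: 'H' (try body) → 'L' (except ZeroDivisionError) → 'F' (finally) → 'V' (after the try/except). Output: HLFV

Answer: HLFV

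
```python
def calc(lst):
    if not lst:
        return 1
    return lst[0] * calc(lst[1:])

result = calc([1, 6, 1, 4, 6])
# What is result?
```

Product over [1, 6, 1, 4, 6] = 1 * 6 * 1 * 4 * 6 = 144

Answer: 144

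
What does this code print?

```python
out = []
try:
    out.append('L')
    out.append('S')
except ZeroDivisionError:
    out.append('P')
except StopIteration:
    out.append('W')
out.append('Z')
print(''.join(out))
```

Execution trace: 'L' (try body) → 'S' (try body, no exception) → 'Z' (after the try/except). Output: LSZ

Answer: LSZ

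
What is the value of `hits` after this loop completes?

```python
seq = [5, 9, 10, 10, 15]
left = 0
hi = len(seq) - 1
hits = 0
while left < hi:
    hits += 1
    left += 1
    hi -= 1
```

Iterations until pointers meet (list length 5)
`hits` takes the values: 0 → 1 → 2

Answer: 2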